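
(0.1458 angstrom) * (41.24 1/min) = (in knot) 1.948e-11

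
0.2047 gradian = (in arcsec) 663.2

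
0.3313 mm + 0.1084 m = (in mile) 6.756e-05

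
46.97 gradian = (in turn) 0.1174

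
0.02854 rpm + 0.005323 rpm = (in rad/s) 0.003546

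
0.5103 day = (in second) 4.409e+04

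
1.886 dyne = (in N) 1.886e-05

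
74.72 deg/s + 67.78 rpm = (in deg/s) 481.4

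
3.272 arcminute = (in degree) 0.05453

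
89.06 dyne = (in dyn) 89.06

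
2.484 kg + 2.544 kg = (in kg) 5.028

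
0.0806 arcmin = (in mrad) 0.02345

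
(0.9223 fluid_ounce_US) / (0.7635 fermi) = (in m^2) 3.572e+10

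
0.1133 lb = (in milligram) 5.139e+04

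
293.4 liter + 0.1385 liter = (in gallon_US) 77.54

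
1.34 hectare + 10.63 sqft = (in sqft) 1.442e+05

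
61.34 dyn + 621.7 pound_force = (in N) 2765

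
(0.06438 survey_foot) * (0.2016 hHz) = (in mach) 0.001162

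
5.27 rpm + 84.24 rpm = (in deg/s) 537.1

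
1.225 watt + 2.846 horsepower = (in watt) 2123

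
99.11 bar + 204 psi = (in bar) 113.2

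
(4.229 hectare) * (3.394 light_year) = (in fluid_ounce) 4.592e+25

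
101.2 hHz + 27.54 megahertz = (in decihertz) 2.755e+08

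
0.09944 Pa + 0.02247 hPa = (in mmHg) 0.0176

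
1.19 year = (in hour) 1.042e+04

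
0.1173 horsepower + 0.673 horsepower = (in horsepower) 0.7903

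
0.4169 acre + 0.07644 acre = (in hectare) 0.1996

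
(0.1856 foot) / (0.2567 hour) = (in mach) 1.798e-07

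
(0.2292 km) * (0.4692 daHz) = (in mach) 3.158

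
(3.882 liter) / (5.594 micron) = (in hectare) 0.0694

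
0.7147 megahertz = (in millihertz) 7.147e+08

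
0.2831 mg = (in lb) 6.241e-07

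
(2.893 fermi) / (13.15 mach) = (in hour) 1.795e-22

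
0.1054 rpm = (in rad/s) 0.01104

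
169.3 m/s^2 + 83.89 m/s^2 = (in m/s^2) 253.2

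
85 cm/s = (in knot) 1.652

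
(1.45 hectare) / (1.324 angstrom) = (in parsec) 0.003549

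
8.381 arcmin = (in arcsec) 502.9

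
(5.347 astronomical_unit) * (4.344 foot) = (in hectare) 1.059e+08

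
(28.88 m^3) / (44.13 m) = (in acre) 0.0001617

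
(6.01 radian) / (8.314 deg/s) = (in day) 0.0004794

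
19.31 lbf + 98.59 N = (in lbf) 41.47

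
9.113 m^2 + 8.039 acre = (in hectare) 3.254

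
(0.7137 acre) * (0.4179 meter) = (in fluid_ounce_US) 4.081e+07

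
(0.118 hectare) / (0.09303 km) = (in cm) 1268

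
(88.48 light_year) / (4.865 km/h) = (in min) 1.032e+16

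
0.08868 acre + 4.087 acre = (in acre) 4.176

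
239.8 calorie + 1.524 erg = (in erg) 1.003e+10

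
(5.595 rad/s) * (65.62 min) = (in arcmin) 7.573e+07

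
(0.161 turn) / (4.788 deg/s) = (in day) 0.0001401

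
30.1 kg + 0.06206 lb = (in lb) 66.42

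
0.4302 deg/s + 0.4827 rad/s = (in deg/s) 28.09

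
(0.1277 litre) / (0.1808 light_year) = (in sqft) 8.036e-19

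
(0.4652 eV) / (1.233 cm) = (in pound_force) 1.359e-18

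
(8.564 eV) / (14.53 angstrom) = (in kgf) 9.629e-11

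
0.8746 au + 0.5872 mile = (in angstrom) 1.308e+21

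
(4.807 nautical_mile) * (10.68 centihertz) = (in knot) 1848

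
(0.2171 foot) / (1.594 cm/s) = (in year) 1.316e-07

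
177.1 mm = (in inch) 6.972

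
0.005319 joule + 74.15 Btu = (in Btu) 74.15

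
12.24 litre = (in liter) 12.24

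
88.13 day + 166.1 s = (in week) 12.59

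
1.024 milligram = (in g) 0.001024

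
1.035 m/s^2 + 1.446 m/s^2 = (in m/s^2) 2.481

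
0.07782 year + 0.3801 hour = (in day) 28.42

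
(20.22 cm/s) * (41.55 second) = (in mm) 8401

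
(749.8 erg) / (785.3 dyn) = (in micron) 9548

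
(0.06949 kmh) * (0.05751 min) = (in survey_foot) 0.2185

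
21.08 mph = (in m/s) 9.424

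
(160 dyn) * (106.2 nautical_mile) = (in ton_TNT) 7.521e-08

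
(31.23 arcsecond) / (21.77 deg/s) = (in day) 4.612e-09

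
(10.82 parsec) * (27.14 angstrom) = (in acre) 2.239e+05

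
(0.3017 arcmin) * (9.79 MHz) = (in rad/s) 859.2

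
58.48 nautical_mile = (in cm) 1.083e+07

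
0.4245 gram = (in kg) 0.0004245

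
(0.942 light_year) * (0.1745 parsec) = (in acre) 1.186e+28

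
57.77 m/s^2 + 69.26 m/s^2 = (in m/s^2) 127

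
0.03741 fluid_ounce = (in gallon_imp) 0.0002434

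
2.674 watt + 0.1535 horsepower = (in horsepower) 0.1571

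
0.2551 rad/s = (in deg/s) 14.62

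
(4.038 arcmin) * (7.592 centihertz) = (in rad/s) 8.918e-05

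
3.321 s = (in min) 0.05535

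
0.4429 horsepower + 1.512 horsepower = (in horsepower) 1.955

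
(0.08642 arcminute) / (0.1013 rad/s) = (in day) 2.872e-09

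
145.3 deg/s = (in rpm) 24.22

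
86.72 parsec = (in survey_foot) 8.779e+18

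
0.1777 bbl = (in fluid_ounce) 955.3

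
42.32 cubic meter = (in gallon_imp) 9309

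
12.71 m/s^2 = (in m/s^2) 12.71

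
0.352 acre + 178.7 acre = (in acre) 179.1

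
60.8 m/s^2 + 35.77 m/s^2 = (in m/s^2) 96.57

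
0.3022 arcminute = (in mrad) 0.08791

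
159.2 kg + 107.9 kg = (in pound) 588.9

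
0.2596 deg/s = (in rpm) 0.04327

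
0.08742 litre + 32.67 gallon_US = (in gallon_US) 32.69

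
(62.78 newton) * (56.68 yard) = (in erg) 3.254e+10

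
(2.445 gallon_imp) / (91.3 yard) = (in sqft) 0.001433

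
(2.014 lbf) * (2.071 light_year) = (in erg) 1.755e+24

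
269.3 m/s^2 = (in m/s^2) 269.3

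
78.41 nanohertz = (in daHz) 7.841e-09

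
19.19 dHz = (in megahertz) 1.919e-06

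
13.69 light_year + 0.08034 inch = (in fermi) 1.295e+32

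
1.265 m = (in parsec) 4.1e-17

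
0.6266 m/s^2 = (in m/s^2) 0.6266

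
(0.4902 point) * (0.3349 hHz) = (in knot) 0.01126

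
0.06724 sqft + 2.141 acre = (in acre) 2.141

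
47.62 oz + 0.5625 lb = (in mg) 1.605e+06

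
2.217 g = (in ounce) 0.0782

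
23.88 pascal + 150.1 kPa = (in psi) 21.77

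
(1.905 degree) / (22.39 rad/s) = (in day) 1.719e-08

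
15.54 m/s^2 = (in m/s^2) 15.54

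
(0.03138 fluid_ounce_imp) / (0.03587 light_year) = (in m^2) 2.627e-21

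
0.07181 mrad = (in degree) 0.004114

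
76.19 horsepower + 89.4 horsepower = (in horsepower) 165.6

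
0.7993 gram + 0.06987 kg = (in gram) 70.67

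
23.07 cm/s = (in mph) 0.5161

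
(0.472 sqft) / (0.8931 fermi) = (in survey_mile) 3.051e+10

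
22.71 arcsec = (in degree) 0.006308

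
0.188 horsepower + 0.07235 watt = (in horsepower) 0.1881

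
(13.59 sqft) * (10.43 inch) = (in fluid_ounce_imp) 1.177e+04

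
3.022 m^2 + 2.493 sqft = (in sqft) 35.02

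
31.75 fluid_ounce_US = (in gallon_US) 0.248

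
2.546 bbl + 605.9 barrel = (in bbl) 608.4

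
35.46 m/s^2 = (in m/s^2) 35.46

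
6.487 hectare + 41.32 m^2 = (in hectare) 6.491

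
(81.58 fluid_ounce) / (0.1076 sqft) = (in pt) 684.1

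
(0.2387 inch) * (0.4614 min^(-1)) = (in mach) 1.369e-07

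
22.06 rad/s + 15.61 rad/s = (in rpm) 359.7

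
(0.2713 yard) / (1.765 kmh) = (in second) 0.506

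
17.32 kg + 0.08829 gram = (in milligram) 1.732e+07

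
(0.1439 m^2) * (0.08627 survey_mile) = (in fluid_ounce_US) 6.756e+05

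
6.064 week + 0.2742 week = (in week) 6.338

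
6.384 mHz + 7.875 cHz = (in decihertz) 0.8513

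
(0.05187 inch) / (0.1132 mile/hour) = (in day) 3.013e-07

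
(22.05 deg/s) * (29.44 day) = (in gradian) 6.232e+07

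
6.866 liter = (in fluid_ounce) 232.2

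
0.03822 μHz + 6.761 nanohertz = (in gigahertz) 4.498e-17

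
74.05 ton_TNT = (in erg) 3.098e+18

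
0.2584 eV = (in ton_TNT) 9.895e-30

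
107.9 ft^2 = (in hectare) 0.001002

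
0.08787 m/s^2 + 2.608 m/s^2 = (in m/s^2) 2.696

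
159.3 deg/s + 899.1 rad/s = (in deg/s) 5.167e+04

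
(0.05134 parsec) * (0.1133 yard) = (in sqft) 1.767e+15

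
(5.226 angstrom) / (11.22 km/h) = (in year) 5.317e-18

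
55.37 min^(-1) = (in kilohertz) 0.0009228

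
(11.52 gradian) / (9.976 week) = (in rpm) 2.864e-07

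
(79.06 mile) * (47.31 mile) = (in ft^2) 1.043e+11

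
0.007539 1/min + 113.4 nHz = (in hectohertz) 1.258e-06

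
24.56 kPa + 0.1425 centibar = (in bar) 0.247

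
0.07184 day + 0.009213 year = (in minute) 4946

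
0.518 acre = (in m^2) 2096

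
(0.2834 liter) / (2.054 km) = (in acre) 3.409e-11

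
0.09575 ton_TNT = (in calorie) 9.575e+07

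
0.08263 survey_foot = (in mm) 25.19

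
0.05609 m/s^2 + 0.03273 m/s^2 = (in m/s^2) 0.08882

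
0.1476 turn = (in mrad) 927.4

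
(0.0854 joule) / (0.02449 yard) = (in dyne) 3.814e+05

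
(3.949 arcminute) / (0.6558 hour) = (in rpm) 4.646e-06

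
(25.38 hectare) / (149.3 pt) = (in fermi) 4.819e+21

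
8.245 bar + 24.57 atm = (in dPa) 3.314e+07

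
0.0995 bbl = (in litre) 15.82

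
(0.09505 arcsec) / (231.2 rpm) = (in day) 2.203e-13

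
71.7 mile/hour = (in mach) 0.09413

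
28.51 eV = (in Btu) 4.329e-21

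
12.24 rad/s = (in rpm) 116.9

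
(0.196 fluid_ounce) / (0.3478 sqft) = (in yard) 0.0001962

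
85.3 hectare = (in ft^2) 9.182e+06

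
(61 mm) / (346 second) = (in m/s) 0.0001763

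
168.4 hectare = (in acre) 416.1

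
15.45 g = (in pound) 0.03406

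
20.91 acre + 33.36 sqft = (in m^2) 8.462e+04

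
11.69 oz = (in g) 331.4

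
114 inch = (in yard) 3.167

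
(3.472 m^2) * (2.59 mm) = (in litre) 8.992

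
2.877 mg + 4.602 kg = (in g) 4602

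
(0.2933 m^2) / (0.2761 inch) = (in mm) 4.182e+04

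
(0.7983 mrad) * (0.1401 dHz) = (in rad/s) 1.118e-05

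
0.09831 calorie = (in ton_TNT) 9.831e-11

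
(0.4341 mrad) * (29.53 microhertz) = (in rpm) 1.224e-07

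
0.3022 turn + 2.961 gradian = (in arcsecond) 4.012e+05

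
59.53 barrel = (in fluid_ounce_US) 3.2e+05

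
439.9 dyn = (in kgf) 0.0004486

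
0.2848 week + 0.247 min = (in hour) 47.85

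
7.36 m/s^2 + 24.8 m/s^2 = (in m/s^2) 32.16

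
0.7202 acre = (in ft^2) 3.137e+04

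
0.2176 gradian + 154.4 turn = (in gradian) 6.176e+04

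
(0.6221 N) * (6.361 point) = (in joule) 0.001396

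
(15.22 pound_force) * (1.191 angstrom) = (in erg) 0.08063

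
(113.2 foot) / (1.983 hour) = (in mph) 0.01081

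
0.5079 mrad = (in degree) 0.0291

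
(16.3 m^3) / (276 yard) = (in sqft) 0.6952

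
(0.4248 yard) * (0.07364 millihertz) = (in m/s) 2.86e-05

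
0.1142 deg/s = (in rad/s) 0.001993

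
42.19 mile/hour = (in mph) 42.19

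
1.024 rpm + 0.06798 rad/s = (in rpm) 1.673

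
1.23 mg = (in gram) 0.00123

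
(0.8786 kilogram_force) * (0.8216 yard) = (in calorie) 1.547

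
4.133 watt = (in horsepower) 0.005542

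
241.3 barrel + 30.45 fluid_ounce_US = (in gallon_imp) 8439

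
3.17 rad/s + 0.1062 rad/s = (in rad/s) 3.276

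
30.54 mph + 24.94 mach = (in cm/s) 8.506e+05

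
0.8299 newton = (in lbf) 0.1866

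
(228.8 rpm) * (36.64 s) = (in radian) 877.9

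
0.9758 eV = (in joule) 1.563e-19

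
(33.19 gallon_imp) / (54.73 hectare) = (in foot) 9.045e-07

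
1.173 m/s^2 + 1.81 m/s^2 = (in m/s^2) 2.983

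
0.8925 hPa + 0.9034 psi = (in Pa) 6318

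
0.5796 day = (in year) 0.001588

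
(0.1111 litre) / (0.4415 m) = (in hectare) 2.516e-08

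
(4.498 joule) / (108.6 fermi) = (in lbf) 9.311e+12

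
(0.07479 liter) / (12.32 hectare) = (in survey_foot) 1.992e-09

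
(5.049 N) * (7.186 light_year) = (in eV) 2.142e+36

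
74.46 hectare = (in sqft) 8.015e+06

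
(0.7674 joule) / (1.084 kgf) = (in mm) 72.19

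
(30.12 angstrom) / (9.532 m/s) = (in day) 3.657e-15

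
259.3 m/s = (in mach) 0.7615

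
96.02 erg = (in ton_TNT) 2.295e-15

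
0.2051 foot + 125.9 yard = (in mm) 1.152e+05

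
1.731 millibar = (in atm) 0.001708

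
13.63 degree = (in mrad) 237.9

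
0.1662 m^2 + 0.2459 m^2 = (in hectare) 4.121e-05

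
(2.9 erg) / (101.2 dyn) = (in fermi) 2.866e+11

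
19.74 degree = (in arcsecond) 7.106e+04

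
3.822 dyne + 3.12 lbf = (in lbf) 3.12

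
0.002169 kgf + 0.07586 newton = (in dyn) 9713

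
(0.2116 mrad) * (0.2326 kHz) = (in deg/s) 2.82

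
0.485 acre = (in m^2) 1963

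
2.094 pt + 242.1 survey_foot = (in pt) 2.092e+05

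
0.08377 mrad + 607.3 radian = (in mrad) 6.073e+05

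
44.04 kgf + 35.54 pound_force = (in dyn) 5.9e+07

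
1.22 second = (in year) 3.869e-08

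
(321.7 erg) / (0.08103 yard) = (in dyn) 43.42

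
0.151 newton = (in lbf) 0.03395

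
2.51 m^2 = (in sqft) 27.02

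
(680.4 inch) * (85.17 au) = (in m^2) 2.202e+14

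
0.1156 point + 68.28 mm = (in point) 193.7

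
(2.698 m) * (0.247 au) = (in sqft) 1.073e+12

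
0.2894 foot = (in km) 8.821e-05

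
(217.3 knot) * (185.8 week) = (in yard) 1.374e+10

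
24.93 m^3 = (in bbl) 156.8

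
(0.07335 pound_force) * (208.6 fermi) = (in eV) 4.248e+05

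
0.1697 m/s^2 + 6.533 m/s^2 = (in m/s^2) 6.703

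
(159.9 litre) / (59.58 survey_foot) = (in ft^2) 0.09478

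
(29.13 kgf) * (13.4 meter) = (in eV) 2.389e+22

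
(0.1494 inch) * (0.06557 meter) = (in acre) 6.149e-08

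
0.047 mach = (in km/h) 57.61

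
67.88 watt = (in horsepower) 0.09103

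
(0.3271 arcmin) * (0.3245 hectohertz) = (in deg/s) 0.1769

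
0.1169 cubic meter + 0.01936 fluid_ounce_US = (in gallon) 30.88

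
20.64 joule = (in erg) 2.064e+08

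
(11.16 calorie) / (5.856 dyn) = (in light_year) 8.428e-11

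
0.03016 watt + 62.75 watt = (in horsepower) 0.08419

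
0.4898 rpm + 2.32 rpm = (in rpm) 2.81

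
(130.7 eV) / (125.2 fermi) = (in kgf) 1.706e-05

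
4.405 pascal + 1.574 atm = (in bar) 1.595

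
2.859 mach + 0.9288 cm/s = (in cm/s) 9.735e+04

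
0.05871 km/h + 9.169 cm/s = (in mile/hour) 0.2416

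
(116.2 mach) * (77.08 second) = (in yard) 3.335e+06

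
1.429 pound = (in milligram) 6.482e+05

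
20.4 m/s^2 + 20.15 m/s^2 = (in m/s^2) 40.55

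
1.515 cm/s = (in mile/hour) 0.03389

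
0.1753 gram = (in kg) 0.0001753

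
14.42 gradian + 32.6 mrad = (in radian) 0.2591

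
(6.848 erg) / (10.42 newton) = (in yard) 7.187e-08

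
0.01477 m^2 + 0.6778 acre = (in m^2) 2743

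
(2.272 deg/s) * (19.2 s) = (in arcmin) 2617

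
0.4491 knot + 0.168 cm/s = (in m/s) 0.2327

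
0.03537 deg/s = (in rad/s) 0.0006173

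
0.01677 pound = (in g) 7.607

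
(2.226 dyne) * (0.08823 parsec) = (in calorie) 1.448e+10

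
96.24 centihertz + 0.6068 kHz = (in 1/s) 607.8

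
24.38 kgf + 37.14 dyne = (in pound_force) 53.75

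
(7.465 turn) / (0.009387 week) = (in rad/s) 0.008262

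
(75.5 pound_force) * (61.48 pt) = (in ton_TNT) 1.741e-09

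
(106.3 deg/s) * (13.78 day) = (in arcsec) 4.556e+11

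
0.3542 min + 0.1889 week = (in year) 0.003623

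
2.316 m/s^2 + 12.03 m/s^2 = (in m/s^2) 14.35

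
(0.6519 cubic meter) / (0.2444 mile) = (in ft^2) 0.01784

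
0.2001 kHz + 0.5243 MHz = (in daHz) 5.245e+04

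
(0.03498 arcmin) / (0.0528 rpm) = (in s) 0.00184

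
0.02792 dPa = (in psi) 4.049e-07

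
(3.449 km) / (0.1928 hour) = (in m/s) 4.969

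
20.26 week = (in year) 0.3885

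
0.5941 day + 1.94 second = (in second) 5.133e+04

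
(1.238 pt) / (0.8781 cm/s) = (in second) 0.04974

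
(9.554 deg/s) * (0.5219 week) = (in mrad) 5.263e+07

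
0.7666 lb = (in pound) 0.7666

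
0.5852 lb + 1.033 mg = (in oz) 9.363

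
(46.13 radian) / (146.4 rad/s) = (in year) 9.992e-09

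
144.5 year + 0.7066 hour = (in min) 7.595e+07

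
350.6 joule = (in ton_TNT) 8.38e-08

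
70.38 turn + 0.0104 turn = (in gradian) 2.816e+04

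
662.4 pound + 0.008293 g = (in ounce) 1.06e+04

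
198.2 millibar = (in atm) 0.1956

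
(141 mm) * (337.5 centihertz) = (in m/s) 0.4759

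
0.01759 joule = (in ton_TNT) 4.204e-12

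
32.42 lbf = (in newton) 144.2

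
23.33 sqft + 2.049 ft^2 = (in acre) 0.0005826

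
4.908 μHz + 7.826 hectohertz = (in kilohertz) 0.7826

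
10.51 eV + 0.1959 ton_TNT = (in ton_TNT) 0.1959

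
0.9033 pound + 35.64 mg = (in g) 409.8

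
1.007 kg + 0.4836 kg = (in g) 1491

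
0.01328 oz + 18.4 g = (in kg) 0.01878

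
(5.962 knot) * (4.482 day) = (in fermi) 1.188e+21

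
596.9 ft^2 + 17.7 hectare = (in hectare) 17.71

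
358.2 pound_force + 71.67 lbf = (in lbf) 429.9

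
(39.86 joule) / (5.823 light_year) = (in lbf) 1.627e-16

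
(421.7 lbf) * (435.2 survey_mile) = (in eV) 8.2e+27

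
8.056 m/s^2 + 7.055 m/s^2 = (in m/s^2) 15.11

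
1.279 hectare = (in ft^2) 1.377e+05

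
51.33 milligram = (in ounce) 0.001811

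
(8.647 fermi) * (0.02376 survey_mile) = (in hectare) 3.306e-17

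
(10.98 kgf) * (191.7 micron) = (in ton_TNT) 4.933e-12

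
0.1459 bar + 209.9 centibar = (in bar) 2.245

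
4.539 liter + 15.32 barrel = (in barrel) 15.35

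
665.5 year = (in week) 3.47e+04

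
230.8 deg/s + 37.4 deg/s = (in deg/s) 268.2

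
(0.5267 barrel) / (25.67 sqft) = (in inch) 1.382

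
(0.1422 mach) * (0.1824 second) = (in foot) 28.98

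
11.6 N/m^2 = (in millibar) 0.116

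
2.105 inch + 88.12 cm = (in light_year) 9.879e-17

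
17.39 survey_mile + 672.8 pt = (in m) 2.799e+04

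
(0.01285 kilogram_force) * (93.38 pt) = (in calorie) 0.0009922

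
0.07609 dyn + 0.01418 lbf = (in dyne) 6308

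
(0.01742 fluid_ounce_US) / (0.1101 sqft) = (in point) 0.1428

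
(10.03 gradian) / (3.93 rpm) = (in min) 0.00638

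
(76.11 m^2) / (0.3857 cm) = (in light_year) 2.086e-12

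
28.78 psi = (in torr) 1488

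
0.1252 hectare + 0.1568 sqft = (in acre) 0.3094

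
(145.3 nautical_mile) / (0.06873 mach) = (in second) 1.15e+04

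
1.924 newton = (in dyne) 1.924e+05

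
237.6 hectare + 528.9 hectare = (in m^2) 7.665e+06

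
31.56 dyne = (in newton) 0.0003156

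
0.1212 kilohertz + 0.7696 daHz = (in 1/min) 7734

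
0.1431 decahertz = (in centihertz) 143.1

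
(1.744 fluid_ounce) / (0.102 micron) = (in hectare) 0.05056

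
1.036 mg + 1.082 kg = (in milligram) 1.082e+06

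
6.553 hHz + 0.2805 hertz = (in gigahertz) 6.556e-07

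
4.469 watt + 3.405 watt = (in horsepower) 0.01056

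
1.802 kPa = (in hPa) 18.02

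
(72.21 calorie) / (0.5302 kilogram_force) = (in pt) 1.647e+05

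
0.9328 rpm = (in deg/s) 5.597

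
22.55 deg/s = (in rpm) 3.758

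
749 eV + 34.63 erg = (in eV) 2.161e+13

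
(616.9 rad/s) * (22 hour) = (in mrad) 4.886e+10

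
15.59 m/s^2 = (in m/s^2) 15.59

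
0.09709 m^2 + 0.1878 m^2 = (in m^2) 0.2849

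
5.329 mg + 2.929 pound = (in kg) 1.329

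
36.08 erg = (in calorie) 8.623e-07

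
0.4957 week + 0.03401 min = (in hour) 83.28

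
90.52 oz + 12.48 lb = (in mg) 8.227e+06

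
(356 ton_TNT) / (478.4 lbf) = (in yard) 7.655e+08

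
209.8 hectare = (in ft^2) 2.258e+07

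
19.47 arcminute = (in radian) 0.005664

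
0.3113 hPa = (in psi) 0.004515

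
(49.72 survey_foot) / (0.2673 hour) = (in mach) 4.625e-05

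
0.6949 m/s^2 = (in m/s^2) 0.6949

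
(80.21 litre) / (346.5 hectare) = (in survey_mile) 1.438e-11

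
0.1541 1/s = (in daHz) 0.01541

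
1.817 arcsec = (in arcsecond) 1.817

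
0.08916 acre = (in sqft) 3884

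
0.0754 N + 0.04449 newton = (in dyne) 1.199e+04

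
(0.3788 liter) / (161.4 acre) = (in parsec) 1.879e-26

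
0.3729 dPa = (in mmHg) 0.0002797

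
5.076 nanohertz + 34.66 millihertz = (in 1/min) 2.08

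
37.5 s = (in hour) 0.01042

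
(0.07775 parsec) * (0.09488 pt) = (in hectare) 8.03e+06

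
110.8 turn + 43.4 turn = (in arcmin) 3.331e+06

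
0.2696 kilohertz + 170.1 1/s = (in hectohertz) 4.397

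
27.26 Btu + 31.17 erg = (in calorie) 6874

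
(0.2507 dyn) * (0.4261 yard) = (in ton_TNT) 2.335e-16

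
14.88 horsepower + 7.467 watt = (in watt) 1.11e+04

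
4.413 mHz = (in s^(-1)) 0.004413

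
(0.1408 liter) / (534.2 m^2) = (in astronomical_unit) 1.762e-18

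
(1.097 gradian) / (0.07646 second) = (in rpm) 2.152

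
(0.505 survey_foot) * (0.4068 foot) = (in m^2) 0.01909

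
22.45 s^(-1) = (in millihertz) 2.245e+04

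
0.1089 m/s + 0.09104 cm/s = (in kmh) 0.3953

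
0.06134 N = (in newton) 0.06134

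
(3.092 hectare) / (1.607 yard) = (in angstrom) 2.104e+14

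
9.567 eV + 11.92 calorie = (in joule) 49.87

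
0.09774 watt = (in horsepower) 0.0001311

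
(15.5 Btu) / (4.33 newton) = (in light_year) 3.992e-13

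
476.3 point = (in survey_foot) 0.5513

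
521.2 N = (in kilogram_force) 53.15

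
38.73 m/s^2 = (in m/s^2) 38.73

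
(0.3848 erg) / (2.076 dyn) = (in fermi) 1.854e+12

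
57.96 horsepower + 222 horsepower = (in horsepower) 280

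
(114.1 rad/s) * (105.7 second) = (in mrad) 1.206e+07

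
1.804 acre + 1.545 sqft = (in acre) 1.804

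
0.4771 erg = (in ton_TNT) 1.14e-17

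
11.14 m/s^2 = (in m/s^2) 11.14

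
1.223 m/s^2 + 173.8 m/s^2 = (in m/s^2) 175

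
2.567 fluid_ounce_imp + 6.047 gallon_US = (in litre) 22.96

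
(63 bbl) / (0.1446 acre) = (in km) 1.712e-05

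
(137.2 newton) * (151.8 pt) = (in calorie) 1.756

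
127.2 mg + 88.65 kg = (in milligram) 8.865e+07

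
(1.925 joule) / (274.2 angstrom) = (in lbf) 1.578e+07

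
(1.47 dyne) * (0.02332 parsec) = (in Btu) 1.003e+07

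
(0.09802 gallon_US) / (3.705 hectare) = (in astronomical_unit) 6.694e-20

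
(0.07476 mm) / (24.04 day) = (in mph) 8.051e-11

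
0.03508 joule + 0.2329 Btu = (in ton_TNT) 5.874e-08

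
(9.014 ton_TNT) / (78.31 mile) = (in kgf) 3.052e+04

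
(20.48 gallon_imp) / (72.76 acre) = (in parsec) 1.025e-23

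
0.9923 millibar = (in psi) 0.01439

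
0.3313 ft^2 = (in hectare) 3.078e-06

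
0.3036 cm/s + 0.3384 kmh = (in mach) 0.000285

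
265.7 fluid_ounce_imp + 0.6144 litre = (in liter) 8.164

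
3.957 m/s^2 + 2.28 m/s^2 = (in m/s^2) 6.237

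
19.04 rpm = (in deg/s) 114.2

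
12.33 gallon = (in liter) 46.67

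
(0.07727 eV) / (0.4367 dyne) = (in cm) 2.835e-13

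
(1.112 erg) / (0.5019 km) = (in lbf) 4.981e-11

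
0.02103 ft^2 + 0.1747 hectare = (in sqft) 1.88e+04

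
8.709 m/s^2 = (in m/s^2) 8.709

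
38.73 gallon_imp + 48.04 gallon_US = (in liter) 357.9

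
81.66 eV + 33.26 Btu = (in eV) 2.19e+23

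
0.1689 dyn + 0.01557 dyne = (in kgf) 1.881e-07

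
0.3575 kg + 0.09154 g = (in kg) 0.3576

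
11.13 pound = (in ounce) 178.1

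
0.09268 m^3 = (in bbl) 0.5829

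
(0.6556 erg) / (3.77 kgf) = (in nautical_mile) 9.575e-13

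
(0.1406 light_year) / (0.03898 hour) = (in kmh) 3.412e+13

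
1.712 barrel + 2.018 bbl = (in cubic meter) 0.593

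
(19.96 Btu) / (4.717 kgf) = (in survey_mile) 0.2829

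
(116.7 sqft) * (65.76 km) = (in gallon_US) 1.883e+08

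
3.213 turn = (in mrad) 2.019e+04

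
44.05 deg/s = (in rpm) 7.342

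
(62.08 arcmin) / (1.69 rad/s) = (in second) 0.01069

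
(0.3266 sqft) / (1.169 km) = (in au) 1.735e-16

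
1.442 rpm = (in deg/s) 8.652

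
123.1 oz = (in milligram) 3.49e+06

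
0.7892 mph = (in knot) 0.6858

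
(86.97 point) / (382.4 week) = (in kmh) 4.776e-10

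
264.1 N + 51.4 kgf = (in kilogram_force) 78.33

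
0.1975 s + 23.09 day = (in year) 0.06326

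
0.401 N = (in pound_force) 0.09015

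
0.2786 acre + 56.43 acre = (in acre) 56.71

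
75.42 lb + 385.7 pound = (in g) 2.092e+05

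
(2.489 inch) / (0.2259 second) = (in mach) 0.0008219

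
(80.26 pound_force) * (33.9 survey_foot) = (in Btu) 3.496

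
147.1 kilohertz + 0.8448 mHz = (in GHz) 0.0001471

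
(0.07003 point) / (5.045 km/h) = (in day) 2.04e-10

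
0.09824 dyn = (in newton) 9.824e-07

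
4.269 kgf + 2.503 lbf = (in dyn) 5.3e+06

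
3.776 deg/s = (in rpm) 0.6293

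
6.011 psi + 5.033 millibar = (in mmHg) 314.6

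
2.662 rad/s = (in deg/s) 152.5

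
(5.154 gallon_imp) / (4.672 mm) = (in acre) 0.001239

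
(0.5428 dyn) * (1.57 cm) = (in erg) 0.8522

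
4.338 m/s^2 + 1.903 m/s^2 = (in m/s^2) 6.241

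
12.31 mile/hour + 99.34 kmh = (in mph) 74.04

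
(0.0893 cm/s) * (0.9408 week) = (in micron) 5.081e+08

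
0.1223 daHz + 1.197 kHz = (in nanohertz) 1.198e+12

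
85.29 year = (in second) 2.69e+09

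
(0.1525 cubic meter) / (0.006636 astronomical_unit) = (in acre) 3.796e-14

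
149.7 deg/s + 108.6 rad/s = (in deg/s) 6372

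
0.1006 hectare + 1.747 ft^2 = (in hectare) 0.1006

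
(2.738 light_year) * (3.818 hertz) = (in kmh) 3.56e+17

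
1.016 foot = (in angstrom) 3.097e+09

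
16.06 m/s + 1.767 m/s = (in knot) 34.65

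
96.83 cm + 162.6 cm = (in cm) 259.4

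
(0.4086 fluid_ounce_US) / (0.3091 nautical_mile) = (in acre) 5.216e-12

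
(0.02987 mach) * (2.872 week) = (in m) 1.767e+07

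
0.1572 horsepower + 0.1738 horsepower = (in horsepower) 0.331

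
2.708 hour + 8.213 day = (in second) 7.194e+05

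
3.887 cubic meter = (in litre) 3887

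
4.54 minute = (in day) 0.003153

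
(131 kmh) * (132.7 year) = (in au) 1.018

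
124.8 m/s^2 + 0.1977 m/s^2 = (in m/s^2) 125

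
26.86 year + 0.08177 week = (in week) 1401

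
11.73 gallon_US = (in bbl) 0.2793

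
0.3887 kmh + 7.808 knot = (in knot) 8.018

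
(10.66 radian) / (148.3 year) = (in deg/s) 1.306e-07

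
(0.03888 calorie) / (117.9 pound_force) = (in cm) 0.03102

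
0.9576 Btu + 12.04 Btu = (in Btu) 13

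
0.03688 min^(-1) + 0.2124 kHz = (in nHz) 2.124e+11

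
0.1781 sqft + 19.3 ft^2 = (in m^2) 1.81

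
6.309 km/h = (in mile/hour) 3.92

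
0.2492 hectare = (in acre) 0.6158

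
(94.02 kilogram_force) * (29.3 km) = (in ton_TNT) 0.006457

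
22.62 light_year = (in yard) 2.34e+17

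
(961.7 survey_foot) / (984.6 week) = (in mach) 1.446e-09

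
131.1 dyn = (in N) 0.001311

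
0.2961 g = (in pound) 0.0006528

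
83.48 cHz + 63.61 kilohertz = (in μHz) 6.361e+10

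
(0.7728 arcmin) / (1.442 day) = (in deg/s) 1.034e-07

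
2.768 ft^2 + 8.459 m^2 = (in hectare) 0.0008716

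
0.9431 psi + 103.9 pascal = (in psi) 0.9582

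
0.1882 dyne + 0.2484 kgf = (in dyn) 2.436e+05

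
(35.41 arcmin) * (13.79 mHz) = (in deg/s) 0.008138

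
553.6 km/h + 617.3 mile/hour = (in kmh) 1547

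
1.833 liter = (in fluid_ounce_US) 61.98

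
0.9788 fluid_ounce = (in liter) 0.02895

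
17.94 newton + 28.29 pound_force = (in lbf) 32.32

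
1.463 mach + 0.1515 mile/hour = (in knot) 968.5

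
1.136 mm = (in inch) 0.04472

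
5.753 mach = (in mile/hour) 4382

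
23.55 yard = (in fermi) 2.153e+16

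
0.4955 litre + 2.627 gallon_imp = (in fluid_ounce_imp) 437.8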